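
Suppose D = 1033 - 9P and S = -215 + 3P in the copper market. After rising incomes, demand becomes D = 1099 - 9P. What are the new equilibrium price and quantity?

P' = 109.5, Q' = 113.5

Original equilibrium: P* = 104, Q* = 97.
New equilibrium: 1099 - 9P = -215 + 3P, so 1314 = 12P and P' = 109.5; Q' = 1099 − 9(109.5) = 113.5.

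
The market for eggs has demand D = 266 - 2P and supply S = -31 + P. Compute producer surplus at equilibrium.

Producer surplus = 2312

Equilibrium: 266 - 2P = -31 + P gives P* = 99, Q* = 68.
Supply starts at P = 31 (where S = 0).
PS = ½(99 − 31)(68) = 2312.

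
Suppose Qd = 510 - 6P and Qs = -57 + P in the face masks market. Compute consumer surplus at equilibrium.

Consumer surplus = 48

Equilibrium: 510 - 6P = -57 + P gives P* = 81, Q* = 24.
Demand choke price (Qd = 0): P = 85.
CS = ½(85 − 81)(24) = 48.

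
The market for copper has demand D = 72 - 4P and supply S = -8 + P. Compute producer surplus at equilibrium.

Producer surplus = 32

Equilibrium: 72 - 4P = -8 + P gives P* = 16, Q* = 8.
Supply starts at P = 8 (where S = 0).
PS = ½(16 − 8)(8) = 32.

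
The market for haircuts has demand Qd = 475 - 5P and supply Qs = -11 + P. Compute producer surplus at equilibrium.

Producer surplus = 2450

Equilibrium: 475 - 5P = -11 + P gives P* = 81, Q* = 70.
Supply starts at P = 11 (where Qs = 0).
PS = ½(81 − 11)(70) = 2450.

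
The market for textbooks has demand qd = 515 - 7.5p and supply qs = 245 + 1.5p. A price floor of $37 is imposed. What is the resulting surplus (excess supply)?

Equilibrium price would be p* = 30, so the floor at 37 binds.
At p = 37: qd = 237.5, qs = 300.5.
Surplus = 300.5 − 237.5 = 63.

Surplus = 63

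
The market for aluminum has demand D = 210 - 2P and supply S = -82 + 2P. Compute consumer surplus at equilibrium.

Equilibrium: 210 - 2P = -82 + 2P gives P* = 73, Q* = 64.
Demand choke price (D = 0): P = 105.
CS = ½(105 − 73)(64) = 1024.

Consumer surplus = 1024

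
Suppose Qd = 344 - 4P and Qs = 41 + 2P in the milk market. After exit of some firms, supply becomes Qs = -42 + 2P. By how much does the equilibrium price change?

Original equilibrium: P* = 50.5, Q* = 142.
New equilibrium: 344 - 4P = -42 + 2P, so 386 = 6P and P' = 193/3; Q' = 344 − 4(193/3) = 260/3.
Change in price: 193/3 − 50.5 = 83/6.

ΔP = 83/6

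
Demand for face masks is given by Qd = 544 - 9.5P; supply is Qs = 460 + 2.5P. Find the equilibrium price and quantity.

P* = 7, Q* = 477.5

Set Qd = Qs: 544 - 9.5P = 460 + 2.5P.
84 = 12P, so P* = 7.
Q* = 544 − 9.5(7) = 477.5.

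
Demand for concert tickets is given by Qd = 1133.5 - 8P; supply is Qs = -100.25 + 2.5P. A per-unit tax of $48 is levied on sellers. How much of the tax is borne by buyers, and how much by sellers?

Pre-tax equilibrium: P* = 117.5, Q* = 193.5.
Tax on sellers shifts supply to Qs = -100.25 + 2.5(P − 48) = -220.25 + 2.5P.
1133.5 - 8P = -220.25 + 2.5P gives buyer price Pb = 1805/14; sellers receive Ps = 1805/14 − 48 = 1133/14.
New quantity: Q = 1133.5 − 8(1805/14) = 1429/14.
Buyer burden = 1805/14 − 117.5 = 80/7; seller burden = 117.5 − 1133/14 = 256/7.

Buyers bear 80/7, sellers bear 256/7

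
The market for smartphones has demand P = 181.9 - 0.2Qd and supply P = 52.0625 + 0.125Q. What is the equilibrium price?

P* = 102

Set the two price expressions equal: 181.9 - 0.2Q = 52.0625 + 0.125Q.
129.8375 = 0.325Q, so Q* = 399.5.
P* = 181.9 − (0.2)(399.5) = 102.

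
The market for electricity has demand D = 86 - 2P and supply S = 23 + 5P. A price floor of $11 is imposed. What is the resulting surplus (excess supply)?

Surplus = 14

Equilibrium price would be P* = 9, so the floor at 11 binds.
At P = 11: D = 64, S = 78.
Surplus = 78 − 64 = 14.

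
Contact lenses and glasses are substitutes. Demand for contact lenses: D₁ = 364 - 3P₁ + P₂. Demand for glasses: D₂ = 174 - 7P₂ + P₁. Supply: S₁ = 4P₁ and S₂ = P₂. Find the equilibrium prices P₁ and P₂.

Market 1: 364 - 3P₁ + P₂ = 4P₁ → 7P₁ - P₂ = 364.
Market 2: 8P₂ - P₁ = 174.
Eliminating P₂: 8×(1) + 1×(2) gives 55P₁ = 3086, so P₁ = 3086/55.
Back-substitute into (2): P₂ = (174 + 1×3086/55) / 8 = 1582/55.

P₁ = 3086/55, P₂ = 1582/55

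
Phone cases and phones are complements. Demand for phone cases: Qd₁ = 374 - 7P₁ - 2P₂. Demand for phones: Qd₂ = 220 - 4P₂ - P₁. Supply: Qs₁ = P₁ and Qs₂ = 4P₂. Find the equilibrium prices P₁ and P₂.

P₁ = 1276/31, P₂ = 693/31

Market 1: 374 - 7P₁ - 2P₂ = P₁ → 8P₁ + 2P₂ = 374.
Market 2: 8P₂ + P₁ = 220.
Eliminating P₂: 8×(1) − 2×(2) gives 62P₁ = 2552, so P₁ = 1276/31.
Back-substitute into (2): P₂ = (220 − 1×1276/31) / 8 = 693/31.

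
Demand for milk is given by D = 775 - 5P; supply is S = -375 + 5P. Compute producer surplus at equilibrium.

Producer surplus = 4000

Equilibrium: 775 - 5P = -375 + 5P gives P* = 115, Q* = 200.
Supply starts at P = 75 (where S = 0).
PS = ½(115 − 75)(200) = 4000.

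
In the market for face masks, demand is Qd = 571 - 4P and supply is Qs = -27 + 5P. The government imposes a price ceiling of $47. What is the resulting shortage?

Shortage = 175

Equilibrium price would be P* = 598/9, so the ceiling at 47 binds.
At P = 47: Qd = 571 − 4(47) = 383, Qs = -27 + 5(47) = 208.
Shortage = 383 − 208 = 175.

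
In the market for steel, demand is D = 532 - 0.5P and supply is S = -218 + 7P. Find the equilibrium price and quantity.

Set D = S: 532 - 0.5P = -218 + 7P.
750 = 7.5P, so P* = 100.
Q* = 532 − 0.5(100) = 482.

P* = 100, Q* = 482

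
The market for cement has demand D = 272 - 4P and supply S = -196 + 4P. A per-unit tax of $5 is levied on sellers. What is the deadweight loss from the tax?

Deadweight loss = 25

Pre-tax equilibrium: P* = 58.5, Q* = 38.
Tax on sellers shifts supply to S = -196 + 4(P − 5) = -216 + 4P.
272 - 4P = -216 + 4P gives buyer price Pb = 61; sellers receive Ps = 61 − 5 = 56.
New quantity: Q = 272 − 4(61) = 28.
DWL = ½ × 5 × (38 − 28) = 25.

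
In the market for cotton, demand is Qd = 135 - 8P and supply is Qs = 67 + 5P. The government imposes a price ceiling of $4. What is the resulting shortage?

Shortage = 16

Equilibrium price would be P* = 68/13, so the ceiling at 4 binds.
At P = 4: Qd = 135 − 8(4) = 103, Qs = 67 + 5(4) = 87.
Shortage = 103 − 87 = 16.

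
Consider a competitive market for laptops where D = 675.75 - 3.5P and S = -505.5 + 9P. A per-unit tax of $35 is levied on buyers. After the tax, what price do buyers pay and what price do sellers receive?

Pre-tax equilibrium: P* = 94.5, Q* = 345.
Tax on buyers shifts demand to D = 675.75 − 3.5(P + 35) = 553.25 - 3.5P.
553.25 - 3.5P = -505.5 + 9P gives seller price Ps = 84.7; buyers pay Pb = 84.7 + 35 = 119.7.
New quantity: Q = 675.75 − 3.5(119.7) = 256.8.

Buyers pay $119.7, sellers receive $84.7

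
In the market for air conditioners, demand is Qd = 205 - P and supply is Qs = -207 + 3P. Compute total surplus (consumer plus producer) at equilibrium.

Total surplus = 6936

Equilibrium: 205 - P = -207 + 3P gives P* = 103, Q* = 102.
Demand choke price: P = 205; supply starts at P = 69.
CS = ½(205 − 103)(102) = 5202; PS = ½(103 − 69)(102) = 1734.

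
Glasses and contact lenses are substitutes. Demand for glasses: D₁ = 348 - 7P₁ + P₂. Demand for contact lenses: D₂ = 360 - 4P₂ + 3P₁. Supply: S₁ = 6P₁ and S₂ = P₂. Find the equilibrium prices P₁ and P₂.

P₁ = 1050/31, P₂ = 2862/31

Market 1: 348 - 7P₁ + P₂ = 6P₁ → 13P₁ - P₂ = 348.
Market 2: 5P₂ - 3P₁ = 360.
Eliminating P₂: 5×(1) + 1×(2) gives 62P₁ = 2100, so P₁ = 1050/31.
Back-substitute into (2): P₂ = (360 + 3×1050/31) / 5 = 2862/31.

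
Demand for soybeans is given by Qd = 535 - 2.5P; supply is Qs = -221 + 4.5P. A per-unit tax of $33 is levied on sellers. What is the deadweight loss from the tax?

Deadweight loss = 49005/56

Pre-tax equilibrium: P* = 108, Q* = 265.
Tax on sellers shifts supply to Qs = -221 + 4.5(P − 33) = -369.5 + 4.5P.
535 - 2.5P = -369.5 + 4.5P gives buyer price Pb = 1809/14; sellers receive Ps = 1809/14 − 33 = 1347/14.
New quantity: Q = 535 − 2.5(1809/14) = 5935/28.
DWL = ½ × 33 × (265 − 5935/28) = 49005/56.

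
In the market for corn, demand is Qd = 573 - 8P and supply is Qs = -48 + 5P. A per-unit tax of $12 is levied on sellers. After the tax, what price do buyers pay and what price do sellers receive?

Pre-tax equilibrium: P* = 621/13, Q* = 2481/13.
Tax on sellers shifts supply to Qs = -48 + 5(P − 12) = -108 + 5P.
573 - 8P = -108 + 5P gives buyer price Pb = 681/13; sellers receive Ps = 681/13 − 12 = 525/13.
New quantity: Q = 573 − 8(681/13) = 2001/13.

Buyers pay 681/13, sellers receive 525/13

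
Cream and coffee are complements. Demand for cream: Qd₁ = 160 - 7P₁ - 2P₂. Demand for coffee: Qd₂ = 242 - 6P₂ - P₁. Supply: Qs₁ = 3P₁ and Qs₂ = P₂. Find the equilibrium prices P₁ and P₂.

Market 1: 160 - 7P₁ - 2P₂ = 3P₁ → 10P₁ + 2P₂ = 160.
Market 2: 7P₂ + P₁ = 242.
Eliminating P₂: 7×(1) − 2×(2) gives 68P₁ = 636, so P₁ = 159/17.
Back-substitute into (2): P₂ = (242 − 1×159/17) / 7 = 565/17.

P₁ = 159/17, P₂ = 565/17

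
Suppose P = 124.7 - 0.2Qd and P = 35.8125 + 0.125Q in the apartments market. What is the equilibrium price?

P* = 70

Set the two price expressions equal: 124.7 - 0.2Q = 35.8125 + 0.125Q.
88.8875 = 0.325Q, so Q* = 273.5.
P* = 124.7 − (0.2)(273.5) = 70.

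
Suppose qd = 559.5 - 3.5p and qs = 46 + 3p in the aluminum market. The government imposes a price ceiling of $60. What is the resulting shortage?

Equilibrium price would be p* = 79, so the ceiling at 60 binds.
At p = 60: qd = 559.5 − 3.5(60) = 349.5, qs = 46 + 3(60) = 226.
Shortage = 349.5 − 226 = 123.5.

Shortage = 123.5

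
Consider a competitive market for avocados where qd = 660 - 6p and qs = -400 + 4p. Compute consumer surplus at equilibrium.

Consumer surplus = 48

Equilibrium: 660 - 6p = -400 + 4p gives p* = 106, q* = 24.
Demand choke price (qd = 0): p = 110.
CS = ½(110 − 106)(24) = 48.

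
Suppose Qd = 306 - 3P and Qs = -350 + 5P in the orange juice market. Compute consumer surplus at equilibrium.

Equilibrium: 306 - 3P = -350 + 5P gives P* = 82, Q* = 60.
Demand choke price (Qd = 0): P = 102.
CS = ½(102 − 82)(60) = 600.

Consumer surplus = 600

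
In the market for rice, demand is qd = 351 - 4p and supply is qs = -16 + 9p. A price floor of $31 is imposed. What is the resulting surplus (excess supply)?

Equilibrium price would be p* = 367/13, so the floor at 31 binds.
At p = 31: qd = 227, qs = 263.
Surplus = 263 − 227 = 36.

Surplus = 36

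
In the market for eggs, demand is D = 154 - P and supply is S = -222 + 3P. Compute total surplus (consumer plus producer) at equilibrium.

Equilibrium: 154 - P = -222 + 3P gives P* = 94, Q* = 60.
Demand choke price: P = 154; supply starts at P = 74.
CS = ½(154 − 94)(60) = 1800; PS = ½(94 − 74)(60) = 600.

Total surplus = 2400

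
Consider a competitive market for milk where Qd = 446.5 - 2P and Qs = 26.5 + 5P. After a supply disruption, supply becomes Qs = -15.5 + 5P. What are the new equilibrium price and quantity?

P' = 66, Q' = 314.5

Original equilibrium: P* = 60, Q* = 326.5.
New equilibrium: 446.5 - 2P = -15.5 + 5P, so 462 = 7P and P' = 66; Q' = 446.5 − 2(66) = 314.5.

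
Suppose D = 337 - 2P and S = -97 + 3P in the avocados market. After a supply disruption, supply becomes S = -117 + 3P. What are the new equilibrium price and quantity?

P' = 90.8, Q' = 155.4

Original equilibrium: P* = 86.8, Q* = 163.4.
New equilibrium: 337 - 2P = -117 + 3P, so 454 = 5P and P' = 90.8; Q' = 337 − 2(90.8) = 155.4.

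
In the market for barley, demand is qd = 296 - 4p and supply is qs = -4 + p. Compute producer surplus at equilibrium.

Equilibrium: 296 - 4p = -4 + p gives p* = 60, q* = 56.
Supply starts at p = 4 (where qs = 0).
PS = ½(60 − 4)(56) = 1568.

Producer surplus = 1568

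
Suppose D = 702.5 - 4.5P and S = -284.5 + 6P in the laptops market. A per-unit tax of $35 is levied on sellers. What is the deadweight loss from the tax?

Pre-tax equilibrium: P* = 94, Q* = 279.5.
Tax on sellers shifts supply to S = -284.5 + 6(P − 35) = -494.5 + 6P.
702.5 - 4.5P = -494.5 + 6P gives buyer price Pb = 114; sellers receive Ps = 114 − 35 = 79.
New quantity: Q = 702.5 − 4.5(114) = 189.5.
DWL = ½ × 35 × (279.5 − 189.5) = 1575.

Deadweight loss = 1575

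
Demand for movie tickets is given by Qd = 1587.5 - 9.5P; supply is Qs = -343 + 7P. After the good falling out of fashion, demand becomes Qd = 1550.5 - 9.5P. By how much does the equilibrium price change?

Original equilibrium: P* = 117, Q* = 476.
New equilibrium: 1550.5 - 9.5P = -343 + 7P, so 1893.5 = 16.5P and P' = 3787/33; Q' = 1550.5 − 9.5(3787/33) = 15190/33.
Change in price: 3787/33 − 117 = -74/33.

ΔP = -74/33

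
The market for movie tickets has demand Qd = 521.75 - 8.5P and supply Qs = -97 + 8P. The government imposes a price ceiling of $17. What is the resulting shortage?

Shortage = 338.25

Equilibrium price would be P* = 37.5, so the ceiling at 17 binds.
At P = 17: Qd = 521.75 − 8.5(17) = 377.25, Qs = -97 + 8(17) = 39.
Shortage = 377.25 − 39 = 338.25.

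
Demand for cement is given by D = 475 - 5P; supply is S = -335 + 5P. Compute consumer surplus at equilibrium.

Consumer surplus = 490

Equilibrium: 475 - 5P = -335 + 5P gives P* = 81, Q* = 70.
Demand choke price (D = 0): P = 95.
CS = ½(95 − 81)(70) = 490.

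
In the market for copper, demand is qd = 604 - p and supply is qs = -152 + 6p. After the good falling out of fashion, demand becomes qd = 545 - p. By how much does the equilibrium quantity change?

Δq = -354/7

Original equilibrium: p* = 108, q* = 496.
New equilibrium: 545 - p = -152 + 6p, so 697 = 7p and p' = 697/7; q' = 545 − 1(697/7) = 3118/7.
Change in quantity: 3118/7 − 496 = -354/7.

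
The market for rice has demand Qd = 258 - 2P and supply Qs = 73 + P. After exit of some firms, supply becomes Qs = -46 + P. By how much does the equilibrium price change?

Original equilibrium: P* = 185/3, Q* = 404/3.
New equilibrium: 258 - 2P = -46 + P, so 304 = 3P and P' = 304/3; Q' = 258 − 2(304/3) = 166/3.
Change in price: 304/3 − 185/3 = 119/3.

ΔP = 119/3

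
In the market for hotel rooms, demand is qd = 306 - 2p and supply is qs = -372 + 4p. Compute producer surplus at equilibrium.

Producer surplus = 800

Equilibrium: 306 - 2p = -372 + 4p gives p* = 113, q* = 80.
Supply starts at p = 93 (where qs = 0).
PS = ½(113 − 93)(80) = 800.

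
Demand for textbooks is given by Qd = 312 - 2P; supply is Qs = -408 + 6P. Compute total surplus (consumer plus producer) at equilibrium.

Equilibrium: 312 - 2P = -408 + 6P gives P* = 90, Q* = 132.
Demand choke price: P = 156; supply starts at P = 68.
CS = ½(156 − 90)(132) = 4356; PS = ½(90 − 68)(132) = 1452.

Total surplus = 5808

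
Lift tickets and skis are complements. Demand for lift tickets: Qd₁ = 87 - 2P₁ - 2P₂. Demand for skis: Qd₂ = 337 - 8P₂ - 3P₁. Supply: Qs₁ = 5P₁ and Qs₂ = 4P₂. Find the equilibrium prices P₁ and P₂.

P₁ = 185/39, P₂ = 1049/39

Market 1: 87 - 2P₁ - 2P₂ = 5P₁ → 7P₁ + 2P₂ = 87.
Market 2: 12P₂ + 3P₁ = 337.
Eliminating P₂: 12×(1) − 2×(2) gives 78P₁ = 370, so P₁ = 185/39.
Back-substitute into (2): P₂ = (337 − 3×185/39) / 12 = 1049/39.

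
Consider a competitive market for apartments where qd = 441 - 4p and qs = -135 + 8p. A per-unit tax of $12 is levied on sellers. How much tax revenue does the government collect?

Pre-tax equilibrium: p* = 48, q* = 249.
Tax on sellers shifts supply to qs = -135 + 8(p − 12) = -231 + 8p.
441 - 4p = -231 + 8p gives buyer price pb = 56; sellers receive ps = 56 − 12 = 44.
New quantity: q = 441 − 4(56) = 217.
Revenue = 12 × 217 = 2604.

Tax revenue = 2604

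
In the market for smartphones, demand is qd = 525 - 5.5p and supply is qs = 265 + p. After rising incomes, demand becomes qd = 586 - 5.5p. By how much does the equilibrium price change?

Original equilibrium: p* = 40, q* = 305.
New equilibrium: 586 - 5.5p = 265 + p, so 321 = 6.5p and p' = 642/13; q' = 586 − 5.5(642/13) = 4087/13.
Change in price: 642/13 − 40 = 122/13.

Δp = 122/13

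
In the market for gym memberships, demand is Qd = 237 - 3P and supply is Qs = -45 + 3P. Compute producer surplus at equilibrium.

Producer surplus = 1536

Equilibrium: 237 - 3P = -45 + 3P gives P* = 47, Q* = 96.
Supply starts at P = 15 (where Qs = 0).
PS = ½(47 − 15)(96) = 1536.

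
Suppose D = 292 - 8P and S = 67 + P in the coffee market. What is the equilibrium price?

Set D = S: 292 - 8P = 67 + P.
225 = 9P, so P* = 25.
Q* = 292 − 8(25) = 92.

P* = 25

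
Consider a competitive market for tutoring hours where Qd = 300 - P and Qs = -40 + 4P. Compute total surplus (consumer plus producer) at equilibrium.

Equilibrium: 300 - P = -40 + 4P gives P* = 68, Q* = 232.
Demand choke price: P = 300; supply starts at P = 10.
CS = ½(300 − 68)(232) = 26912; PS = ½(68 − 10)(232) = 6728.

Total surplus = 33640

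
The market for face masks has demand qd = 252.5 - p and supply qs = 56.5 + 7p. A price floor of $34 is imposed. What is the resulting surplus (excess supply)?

Equilibrium price would be p* = 24.5, so the floor at 34 binds.
At p = 34: qd = 218.5, qs = 294.5.
Surplus = 294.5 − 218.5 = 76.

Surplus = 76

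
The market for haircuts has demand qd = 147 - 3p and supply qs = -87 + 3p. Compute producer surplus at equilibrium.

Producer surplus = 150

Equilibrium: 147 - 3p = -87 + 3p gives p* = 39, q* = 30.
Supply starts at p = 29 (where qs = 0).
PS = ½(39 − 29)(30) = 150.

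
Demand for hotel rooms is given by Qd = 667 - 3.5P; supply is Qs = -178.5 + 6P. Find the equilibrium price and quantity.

P* = 89, Q* = 355.5

Set Qd = Qs: 667 - 3.5P = -178.5 + 6P.
845.5 = 9.5P, so P* = 89.
Q* = 667 − 3.5(89) = 355.5.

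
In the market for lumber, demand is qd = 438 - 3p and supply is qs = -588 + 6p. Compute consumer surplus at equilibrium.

Consumer surplus = 1536

Equilibrium: 438 - 3p = -588 + 6p gives p* = 114, q* = 96.
Demand choke price (qd = 0): p = 146.
CS = ½(146 − 114)(96) = 1536.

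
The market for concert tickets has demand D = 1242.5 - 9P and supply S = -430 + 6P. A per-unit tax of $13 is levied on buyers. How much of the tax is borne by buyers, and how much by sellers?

Buyers bear $5.2, sellers bear $7.8

Pre-tax equilibrium: P* = 111.5, Q* = 239.
Tax on buyers shifts demand to D = 1242.5 − 9(P + 13) = 1125.5 - 9P.
1125.5 - 9P = -430 + 6P gives seller price Ps = 103.7; buyers pay Pb = 103.7 + 13 = 116.7.
New quantity: Q = 1242.5 − 9(116.7) = 192.2.
Buyer burden = 116.7 − 111.5 = 5.2; seller burden = 111.5 − 103.7 = 7.8.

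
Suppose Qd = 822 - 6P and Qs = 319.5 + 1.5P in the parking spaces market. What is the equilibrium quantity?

Set Qd = Qs: 822 - 6P = 319.5 + 1.5P.
502.5 = 7.5P, so P* = 67.
Q* = 822 − 6(67) = 420.

Q* = 420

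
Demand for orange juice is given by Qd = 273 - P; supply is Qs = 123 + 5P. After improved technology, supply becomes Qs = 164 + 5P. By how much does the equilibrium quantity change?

Original equilibrium: P* = 25, Q* = 248.
New equilibrium: 273 - P = 164 + 5P, so 109 = 6P and P' = 109/6; Q' = 273 − 1(109/6) = 1529/6.
Change in quantity: 1529/6 − 248 = 41/6.

ΔQ = 41/6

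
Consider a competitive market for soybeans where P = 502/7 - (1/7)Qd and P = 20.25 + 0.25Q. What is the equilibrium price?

Set the two price expressions equal: 502/7 - (1/7)Q = 20.25 + 0.25Q.
1441/28 = (11/28)Q, so Q* = 131.
P* = 502/7 − (1/7)(131) = 53.

P* = 53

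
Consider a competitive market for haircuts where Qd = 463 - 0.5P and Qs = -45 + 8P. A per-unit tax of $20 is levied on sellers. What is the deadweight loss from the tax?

Deadweight loss = 1600/17

Pre-tax equilibrium: P* = 1016/17, Q* = 7363/17.
Tax on sellers shifts supply to Qs = -45 + 8(P − 20) = -205 + 8P.
463 - 0.5P = -205 + 8P gives buyer price Pb = 1336/17; sellers receive Ps = 1336/17 − 20 = 996/17.
New quantity: Q = 463 − 0.5(1336/17) = 7203/17.
DWL = ½ × 20 × (7363/17 − 7203/17) = 1600/17.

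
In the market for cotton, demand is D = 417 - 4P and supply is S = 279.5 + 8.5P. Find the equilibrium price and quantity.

Set D = S: 417 - 4P = 279.5 + 8.5P.
137.5 = 12.5P, so P* = 11.
Q* = 417 − 4(11) = 373.

P* = 11, Q* = 373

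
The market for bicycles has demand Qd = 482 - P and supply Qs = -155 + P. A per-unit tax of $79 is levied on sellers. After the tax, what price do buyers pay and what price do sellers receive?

Pre-tax equilibrium: P* = 318.5, Q* = 163.5.
Tax on sellers shifts supply to Qs = -155 + 1(P − 79) = -234 + P.
482 - P = -234 + P gives buyer price Pb = 358; sellers receive Ps = 358 − 79 = 279.
New quantity: Q = 482 − 1(358) = 124.

Buyers pay $358, sellers receive $279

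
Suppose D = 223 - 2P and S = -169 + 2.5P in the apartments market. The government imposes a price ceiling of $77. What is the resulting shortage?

Equilibrium price would be P* = 784/9, so the ceiling at 77 binds.
At P = 77: D = 223 − 2(77) = 69, S = -169 + 2.5(77) = 23.5.
Shortage = 69 − 23.5 = 45.5.

Shortage = 45.5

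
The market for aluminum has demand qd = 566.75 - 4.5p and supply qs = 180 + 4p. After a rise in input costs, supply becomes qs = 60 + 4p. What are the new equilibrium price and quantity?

p' = 2027/34, q' = 5074/17

Original equilibrium: p* = 45.5, q* = 362.
New equilibrium: 566.75 - 4.5p = 60 + 4p, so 506.75 = 8.5p and p' = 2027/34; q' = 566.75 − 4.5(2027/34) = 5074/17.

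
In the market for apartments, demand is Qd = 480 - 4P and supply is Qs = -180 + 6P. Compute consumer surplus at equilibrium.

Consumer surplus = 5832

Equilibrium: 480 - 4P = -180 + 6P gives P* = 66, Q* = 216.
Demand choke price (Qd = 0): P = 120.
CS = ½(120 − 66)(216) = 5832.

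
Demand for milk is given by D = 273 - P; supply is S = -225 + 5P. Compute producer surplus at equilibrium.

Equilibrium: 273 - P = -225 + 5P gives P* = 83, Q* = 190.
Supply starts at P = 45 (where S = 0).
PS = ½(83 − 45)(190) = 3610.

Producer surplus = 3610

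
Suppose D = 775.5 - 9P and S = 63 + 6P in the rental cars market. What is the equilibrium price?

Set D = S: 775.5 - 9P = 63 + 6P.
712.5 = 15P, so P* = 47.5.
Q* = 775.5 − 9(47.5) = 348.

P* = 47.5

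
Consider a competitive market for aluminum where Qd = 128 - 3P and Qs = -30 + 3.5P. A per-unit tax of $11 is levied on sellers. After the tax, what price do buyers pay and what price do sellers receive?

Pre-tax equilibrium: P* = 316/13, Q* = 716/13.
Tax on sellers shifts supply to Qs = -30 + 3.5(P − 11) = -68.5 + 3.5P.
128 - 3P = -68.5 + 3.5P gives buyer price Pb = 393/13; sellers receive Ps = 393/13 − 11 = 250/13.
New quantity: Q = 128 − 3(393/13) = 485/13.

Buyers pay 393/13, sellers receive 250/13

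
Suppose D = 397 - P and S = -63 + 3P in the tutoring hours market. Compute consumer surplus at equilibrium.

Consumer surplus = 39762

Equilibrium: 397 - P = -63 + 3P gives P* = 115, Q* = 282.
Demand choke price (D = 0): P = 397.
CS = ½(397 − 115)(282) = 39762.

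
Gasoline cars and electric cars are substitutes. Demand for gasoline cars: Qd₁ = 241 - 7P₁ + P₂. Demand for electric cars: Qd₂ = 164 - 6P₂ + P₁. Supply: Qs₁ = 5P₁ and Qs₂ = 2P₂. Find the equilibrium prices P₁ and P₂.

P₁ = 2092/95, P₂ = 2209/95

Market 1: 241 - 7P₁ + P₂ = 5P₁ → 12P₁ - P₂ = 241.
Market 2: 8P₂ - P₁ = 164.
Eliminating P₂: 8×(1) + 1×(2) gives 95P₁ = 2092, so P₁ = 2092/95.
Back-substitute into (2): P₂ = (164 + 1×2092/95) / 8 = 2209/95.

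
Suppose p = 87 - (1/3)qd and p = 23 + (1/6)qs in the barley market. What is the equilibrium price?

p* = 133/3

Set the two price expressions equal: 87 - (1/3)q = 23 + (1/6)q.
64 = 0.5q, so q* = 128.
p* = 87 − (1/3)(128) = 133/3.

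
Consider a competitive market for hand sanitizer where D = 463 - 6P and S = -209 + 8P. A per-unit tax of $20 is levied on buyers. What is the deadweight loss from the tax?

Deadweight loss = 4800/7

Pre-tax equilibrium: P* = 48, Q* = 175.
Tax on buyers shifts demand to D = 463 − 6(P + 20) = 343 - 6P.
343 - 6P = -209 + 8P gives seller price Ps = 276/7; buyers pay Pb = 276/7 + 20 = 416/7.
New quantity: Q = 463 − 6(416/7) = 745/7.
DWL = ½ × 20 × (175 − 745/7) = 4800/7.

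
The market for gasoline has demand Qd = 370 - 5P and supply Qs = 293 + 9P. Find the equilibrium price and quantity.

Set Qd = Qs: 370 - 5P = 293 + 9P.
77 = 14P, so P* = 5.5.
Q* = 370 − 5(5.5) = 342.5.

P* = 5.5, Q* = 342.5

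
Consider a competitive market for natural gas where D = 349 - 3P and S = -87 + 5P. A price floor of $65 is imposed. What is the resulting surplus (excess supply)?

Equilibrium price would be P* = 54.5, so the floor at 65 binds.
At P = 65: D = 154, S = 238.
Surplus = 238 − 154 = 84.

Surplus = 84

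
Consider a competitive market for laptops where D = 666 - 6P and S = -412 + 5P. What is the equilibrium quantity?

Q* = 78

Set D = S: 666 - 6P = -412 + 5P.
1078 = 11P, so P* = 98.
Q* = 666 − 6(98) = 78.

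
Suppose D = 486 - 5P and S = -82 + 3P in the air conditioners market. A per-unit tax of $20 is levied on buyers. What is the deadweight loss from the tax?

Pre-tax equilibrium: P* = 71, Q* = 131.
Tax on buyers shifts demand to D = 486 − 5(P + 20) = 386 - 5P.
386 - 5P = -82 + 3P gives seller price Ps = 58.5; buyers pay Pb = 58.5 + 20 = 78.5.
New quantity: Q = 486 − 5(78.5) = 93.5.
DWL = ½ × 20 × (131 − 93.5) = 375.

Deadweight loss = 375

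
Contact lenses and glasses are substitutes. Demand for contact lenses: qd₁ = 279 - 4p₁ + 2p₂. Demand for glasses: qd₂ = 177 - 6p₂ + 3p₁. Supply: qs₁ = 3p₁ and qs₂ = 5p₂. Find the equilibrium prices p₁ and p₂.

Market 1: 279 - 4p₁ + 2p₂ = 3p₁ → 7p₁ - 2p₂ = 279.
Market 2: 11p₂ - 3p₁ = 177.
Eliminating p₂: 11×(1) + 2×(2) gives 71p₁ = 3423, so p₁ = 3423/71.
Back-substitute into (2): p₂ = (177 + 3×3423/71) / 11 = 2076/71.

p₁ = 3423/71, p₂ = 2076/71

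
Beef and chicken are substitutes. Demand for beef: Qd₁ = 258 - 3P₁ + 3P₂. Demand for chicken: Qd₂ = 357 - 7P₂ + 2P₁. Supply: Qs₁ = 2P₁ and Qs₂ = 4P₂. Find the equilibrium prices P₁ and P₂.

Market 1: 258 - 3P₁ + 3P₂ = 2P₁ → 5P₁ - 3P₂ = 258.
Market 2: 11P₂ - 2P₁ = 357.
Eliminating P₂: 11×(1) + 3×(2) gives 49P₁ = 3909, so P₁ = 3909/49.
Back-substitute into (2): P₂ = (357 + 2×3909/49) / 11 = 2301/49.

P₁ = 3909/49, P₂ = 2301/49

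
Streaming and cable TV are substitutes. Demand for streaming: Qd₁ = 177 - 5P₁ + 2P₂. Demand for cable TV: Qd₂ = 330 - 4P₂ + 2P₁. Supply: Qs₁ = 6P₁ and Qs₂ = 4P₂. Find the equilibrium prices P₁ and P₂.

Market 1: 177 - 5P₁ + 2P₂ = 6P₁ → 11P₁ - 2P₂ = 177.
Market 2: 8P₂ - 2P₁ = 330.
Eliminating P₂: 8×(1) + 2×(2) gives 84P₁ = 2076, so P₁ = 173/7.
Back-substitute into (2): P₂ = (330 + 2×173/7) / 8 = 332/7.

P₁ = 173/7, P₂ = 332/7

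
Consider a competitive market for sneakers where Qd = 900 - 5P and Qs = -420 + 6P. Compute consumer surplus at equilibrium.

Equilibrium: 900 - 5P = -420 + 6P gives P* = 120, Q* = 300.
Demand choke price (Qd = 0): P = 180.
CS = ½(180 − 120)(300) = 9000.

Consumer surplus = 9000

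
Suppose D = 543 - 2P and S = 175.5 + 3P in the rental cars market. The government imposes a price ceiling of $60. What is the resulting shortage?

Equilibrium price would be P* = 73.5, so the ceiling at 60 binds.
At P = 60: D = 543 − 2(60) = 423, S = 175.5 + 3(60) = 355.5.
Shortage = 423 − 355.5 = 67.5.

Shortage = 67.5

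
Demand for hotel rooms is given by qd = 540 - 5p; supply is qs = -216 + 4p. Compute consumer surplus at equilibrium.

Consumer surplus = 1440

Equilibrium: 540 - 5p = -216 + 4p gives p* = 84, q* = 120.
Demand choke price (qd = 0): p = 108.
CS = ½(108 − 84)(120) = 1440.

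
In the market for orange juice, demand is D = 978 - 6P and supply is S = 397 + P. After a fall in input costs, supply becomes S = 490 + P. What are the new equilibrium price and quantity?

Original equilibrium: P* = 83, Q* = 480.
New equilibrium: 978 - 6P = 490 + P, so 488 = 7P and P' = 488/7; Q' = 978 − 6(488/7) = 3918/7.

P' = 488/7, Q' = 3918/7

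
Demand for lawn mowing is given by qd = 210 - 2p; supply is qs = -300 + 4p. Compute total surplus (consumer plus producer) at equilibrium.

Equilibrium: 210 - 2p = -300 + 4p gives p* = 85, q* = 40.
Demand choke price: p = 105; supply starts at p = 75.
CS = ½(105 − 85)(40) = 400; PS = ½(85 − 75)(40) = 200.

Total surplus = 600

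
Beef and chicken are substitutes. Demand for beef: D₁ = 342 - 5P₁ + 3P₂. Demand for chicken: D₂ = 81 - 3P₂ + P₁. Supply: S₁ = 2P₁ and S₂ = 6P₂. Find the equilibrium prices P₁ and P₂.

P₁ = 55.35, P₂ = 15.15

Market 1: 342 - 5P₁ + 3P₂ = 2P₁ → 7P₁ - 3P₂ = 342.
Market 2: 9P₂ - P₁ = 81.
Eliminating P₂: 9×(1) + 3×(2) gives 60P₁ = 3321, so P₁ = 55.35.
Back-substitute into (2): P₂ = (81 + 1×55.35) / 9 = 15.15.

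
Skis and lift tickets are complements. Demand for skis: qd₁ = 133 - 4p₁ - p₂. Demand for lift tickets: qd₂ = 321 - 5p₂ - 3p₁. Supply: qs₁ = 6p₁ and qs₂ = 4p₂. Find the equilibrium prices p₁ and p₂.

p₁ = 292/29, p₂ = 937/29

Market 1: 133 - 4p₁ - p₂ = 6p₁ → 10p₁ + p₂ = 133.
Market 2: 9p₂ + 3p₁ = 321.
Eliminating p₂: 9×(1) − 1×(2) gives 87p₁ = 876, so p₁ = 292/29.
Back-substitute into (2): p₂ = (321 − 3×292/29) / 9 = 937/29.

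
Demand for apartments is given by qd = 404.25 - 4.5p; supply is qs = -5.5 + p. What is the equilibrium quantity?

q* = 69

Set qd = qs: 404.25 - 4.5p = -5.5 + p.
409.75 = 5.5p, so p* = 74.5.
q* = 404.25 − 4.5(74.5) = 69.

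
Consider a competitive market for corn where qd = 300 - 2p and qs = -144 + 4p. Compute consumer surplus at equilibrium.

Equilibrium: 300 - 2p = -144 + 4p gives p* = 74, q* = 152.
Demand choke price (qd = 0): p = 150.
CS = ½(150 − 74)(152) = 5776.

Consumer surplus = 5776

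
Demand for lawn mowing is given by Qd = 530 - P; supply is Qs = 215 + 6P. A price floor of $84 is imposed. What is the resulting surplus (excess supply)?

Equilibrium price would be P* = 45, so the floor at 84 binds.
At P = 84: Qd = 446, Qs = 719.
Surplus = 719 − 446 = 273.

Surplus = 273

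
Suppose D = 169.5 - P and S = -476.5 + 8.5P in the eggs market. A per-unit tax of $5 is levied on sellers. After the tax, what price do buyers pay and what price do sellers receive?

Buyers pay 1377/19, sellers receive 1282/19

Pre-tax equilibrium: P* = 68, Q* = 101.5.
Tax on sellers shifts supply to S = -476.5 + 8.5(P − 5) = -519 + 8.5P.
169.5 - P = -519 + 8.5P gives buyer price Pb = 1377/19; sellers receive Ps = 1377/19 − 5 = 1282/19.
New quantity: Q = 169.5 − 1(1377/19) = 3687/38.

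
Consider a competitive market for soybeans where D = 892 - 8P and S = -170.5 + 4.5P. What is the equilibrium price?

Set D = S: 892 - 8P = -170.5 + 4.5P.
1062.5 = 12.5P, so P* = 85.
Q* = 892 − 8(85) = 212.

P* = 85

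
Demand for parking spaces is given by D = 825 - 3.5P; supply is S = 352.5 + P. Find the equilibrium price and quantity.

P* = 105, Q* = 457.5

Set D = S: 825 - 3.5P = 352.5 + P.
472.5 = 4.5P, so P* = 105.
Q* = 825 − 3.5(105) = 457.5.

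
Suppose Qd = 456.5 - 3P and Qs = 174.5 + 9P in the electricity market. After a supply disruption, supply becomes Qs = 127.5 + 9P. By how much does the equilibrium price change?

ΔP = 47/12

Original equilibrium: P* = 23.5, Q* = 386.
New equilibrium: 456.5 - 3P = 127.5 + 9P, so 329 = 12P and P' = 329/12; Q' = 456.5 − 3(329/12) = 374.25.
Change in price: 329/12 − 23.5 = 47/12.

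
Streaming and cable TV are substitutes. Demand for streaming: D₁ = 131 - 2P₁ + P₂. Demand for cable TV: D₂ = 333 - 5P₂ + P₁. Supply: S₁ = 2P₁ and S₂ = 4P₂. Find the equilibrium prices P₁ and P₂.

P₁ = 43.2, P₂ = 41.8

Market 1: 131 - 2P₁ + P₂ = 2P₁ → 4P₁ - P₂ = 131.
Market 2: 9P₂ - P₁ = 333.
Eliminating P₂: 9×(1) + 1×(2) gives 35P₁ = 1512, so P₁ = 43.2.
Back-substitute into (2): P₂ = (333 + 1×43.2) / 9 = 41.8.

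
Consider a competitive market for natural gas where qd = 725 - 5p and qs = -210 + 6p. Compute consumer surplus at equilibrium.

Consumer surplus = 9000

Equilibrium: 725 - 5p = -210 + 6p gives p* = 85, q* = 300.
Demand choke price (qd = 0): p = 145.
CS = ½(145 − 85)(300) = 9000.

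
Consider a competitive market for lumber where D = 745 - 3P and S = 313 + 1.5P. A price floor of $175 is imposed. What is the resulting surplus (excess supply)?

Equilibrium price would be P* = 96, so the floor at 175 binds.
At P = 175: D = 220, S = 575.5.
Surplus = 575.5 − 220 = 355.5.

Surplus = 355.5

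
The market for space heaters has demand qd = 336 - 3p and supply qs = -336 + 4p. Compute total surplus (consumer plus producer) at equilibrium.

Total surplus = 672

Equilibrium: 336 - 3p = -336 + 4p gives p* = 96, q* = 48.
Demand choke price: p = 112; supply starts at p = 84.
CS = ½(112 − 96)(48) = 384; PS = ½(96 − 84)(48) = 288.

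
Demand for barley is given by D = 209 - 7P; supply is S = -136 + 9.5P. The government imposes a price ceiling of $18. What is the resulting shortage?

Equilibrium price would be P* = 230/11, so the ceiling at 18 binds.
At P = 18: D = 209 − 7(18) = 83, S = -136 + 9.5(18) = 35.
Shortage = 83 − 35 = 48.

Shortage = 48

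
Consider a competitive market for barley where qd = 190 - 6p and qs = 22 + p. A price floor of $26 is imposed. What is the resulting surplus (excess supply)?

Equilibrium price would be p* = 24, so the floor at 26 binds.
At p = 26: qd = 34, qs = 48.
Surplus = 48 − 34 = 14.

Surplus = 14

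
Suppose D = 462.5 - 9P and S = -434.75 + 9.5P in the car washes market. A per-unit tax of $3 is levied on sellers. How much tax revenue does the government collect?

Tax revenue = 1347/37

Pre-tax equilibrium: P* = 48.5, Q* = 26.
Tax on sellers shifts supply to S = -434.75 + 9.5(P − 3) = -463.25 + 9.5P.
462.5 - 9P = -463.25 + 9.5P gives buyer price Pb = 3703/74; sellers receive Ps = 3703/74 − 3 = 3481/74.
New quantity: Q = 462.5 − 9(3703/74) = 449/37.
Revenue = 3 × 449/37 = 1347/37.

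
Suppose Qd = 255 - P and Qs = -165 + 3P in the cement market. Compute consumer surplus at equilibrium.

Consumer surplus = 11250

Equilibrium: 255 - P = -165 + 3P gives P* = 105, Q* = 150.
Demand choke price (Qd = 0): P = 255.
CS = ½(255 − 105)(150) = 11250.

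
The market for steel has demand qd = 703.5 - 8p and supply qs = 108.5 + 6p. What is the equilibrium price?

p* = 42.5

Set qd = qs: 703.5 - 8p = 108.5 + 6p.
595 = 14p, so p* = 42.5.
q* = 703.5 − 8(42.5) = 363.5.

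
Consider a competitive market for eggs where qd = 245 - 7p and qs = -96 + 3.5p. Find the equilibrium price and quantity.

Set qd = qs: 245 - 7p = -96 + 3.5p.
341 = 10.5p, so p* = 682/21.
q* = 245 − 7(682/21) = 53/3.

p* = 682/21, q* = 53/3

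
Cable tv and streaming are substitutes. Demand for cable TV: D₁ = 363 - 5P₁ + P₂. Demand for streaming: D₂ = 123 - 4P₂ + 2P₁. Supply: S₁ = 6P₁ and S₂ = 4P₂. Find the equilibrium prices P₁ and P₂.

P₁ = 3027/86, P₂ = 2079/86

Market 1: 363 - 5P₁ + P₂ = 6P₁ → 11P₁ - P₂ = 363.
Market 2: 8P₂ - 2P₁ = 123.
Eliminating P₂: 8×(1) + 1×(2) gives 86P₁ = 3027, so P₁ = 3027/86.
Back-substitute into (2): P₂ = (123 + 2×3027/86) / 8 = 2079/86.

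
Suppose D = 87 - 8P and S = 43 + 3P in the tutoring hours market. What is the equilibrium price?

Set D = S: 87 - 8P = 43 + 3P.
44 = 11P, so P* = 4.
Q* = 87 − 8(4) = 55.

P* = 4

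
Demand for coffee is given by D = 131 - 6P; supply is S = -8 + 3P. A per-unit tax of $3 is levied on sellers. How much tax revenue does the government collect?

Pre-tax equilibrium: P* = 139/9, Q* = 115/3.
Tax on sellers shifts supply to S = -8 + 3(P − 3) = -17 + 3P.
131 - 6P = -17 + 3P gives buyer price Pb = 148/9; sellers receive Ps = 148/9 − 3 = 121/9.
New quantity: Q = 131 − 6(148/9) = 97/3.
Revenue = 3 × 97/3 = 97.

Tax revenue = 97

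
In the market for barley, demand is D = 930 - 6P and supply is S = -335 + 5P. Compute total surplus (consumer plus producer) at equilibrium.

Total surplus = 10560

Equilibrium: 930 - 6P = -335 + 5P gives P* = 115, Q* = 240.
Demand choke price: P = 155; supply starts at P = 67.
CS = ½(155 − 115)(240) = 4800; PS = ½(115 − 67)(240) = 5760.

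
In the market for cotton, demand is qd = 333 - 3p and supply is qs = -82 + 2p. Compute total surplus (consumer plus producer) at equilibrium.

Equilibrium: 333 - 3p = -82 + 2p gives p* = 83, q* = 84.
Demand choke price: p = 111; supply starts at p = 41.
CS = ½(111 − 83)(84) = 1176; PS = ½(83 − 41)(84) = 1764.

Total surplus = 2940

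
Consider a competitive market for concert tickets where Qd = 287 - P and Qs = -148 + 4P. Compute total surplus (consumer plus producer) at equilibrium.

Total surplus = 25000

Equilibrium: 287 - P = -148 + 4P gives P* = 87, Q* = 200.
Demand choke price: P = 287; supply starts at P = 37.
CS = ½(287 − 87)(200) = 20000; PS = ½(87 − 37)(200) = 5000.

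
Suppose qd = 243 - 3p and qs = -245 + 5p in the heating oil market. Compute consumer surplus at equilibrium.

Equilibrium: 243 - 3p = -245 + 5p gives p* = 61, q* = 60.
Demand choke price (qd = 0): p = 81.
CS = ½(81 − 61)(60) = 600.

Consumer surplus = 600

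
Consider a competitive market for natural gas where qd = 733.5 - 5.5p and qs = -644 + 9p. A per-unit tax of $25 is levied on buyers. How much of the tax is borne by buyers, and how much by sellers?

Buyers bear 450/29, sellers bear 275/29

Pre-tax equilibrium: p* = 95, q* = 211.
Tax on buyers shifts demand to qd = 733.5 − 5.5(p + 25) = 596 - 5.5p.
596 - 5.5p = -644 + 9p gives seller price ps = 2480/29; buyers pay pb = 2480/29 + 25 = 3205/29.
New quantity: q = 733.5 − 5.5(3205/29) = 3644/29.
Buyer burden = 3205/29 − 95 = 450/29; seller burden = 95 − 2480/29 = 275/29.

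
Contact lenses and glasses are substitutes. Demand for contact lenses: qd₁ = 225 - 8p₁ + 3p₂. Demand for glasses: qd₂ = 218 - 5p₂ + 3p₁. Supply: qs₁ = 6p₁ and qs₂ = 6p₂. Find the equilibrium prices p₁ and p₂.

Market 1: 225 - 8p₁ + 3p₂ = 6p₁ → 14p₁ - 3p₂ = 225.
Market 2: 11p₂ - 3p₁ = 218.
Eliminating p₂: 11×(1) + 3×(2) gives 145p₁ = 3129, so p₁ = 3129/145.
Back-substitute into (2): p₂ = (218 + 3×3129/145) / 11 = 3727/145.

p₁ = 3129/145, p₂ = 3727/145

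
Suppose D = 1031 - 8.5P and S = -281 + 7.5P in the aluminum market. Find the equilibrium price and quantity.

P* = 82, Q* = 334

Set D = S: 1031 - 8.5P = -281 + 7.5P.
1312 = 16P, so P* = 82.
Q* = 1031 − 8.5(82) = 334.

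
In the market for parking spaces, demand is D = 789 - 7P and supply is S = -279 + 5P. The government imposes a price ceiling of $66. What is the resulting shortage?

Equilibrium price would be P* = 89, so the ceiling at 66 binds.
At P = 66: D = 789 − 7(66) = 327, S = -279 + 5(66) = 51.
Shortage = 327 − 51 = 276.

Shortage = 276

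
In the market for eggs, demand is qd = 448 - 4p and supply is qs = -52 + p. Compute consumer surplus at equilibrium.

Equilibrium: 448 - 4p = -52 + p gives p* = 100, q* = 48.
Demand choke price (qd = 0): p = 112.
CS = ½(112 − 100)(48) = 288.

Consumer surplus = 288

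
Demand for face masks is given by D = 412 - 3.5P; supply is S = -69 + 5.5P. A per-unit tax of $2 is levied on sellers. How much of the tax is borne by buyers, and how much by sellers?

Buyers bear 11/9, sellers bear 7/9

Pre-tax equilibrium: P* = 481/9, Q* = 4049/18.
Tax on sellers shifts supply to S = -69 + 5.5(P − 2) = -80 + 5.5P.
412 - 3.5P = -80 + 5.5P gives buyer price Pb = 164/3; sellers receive Ps = 164/3 − 2 = 158/3.
New quantity: Q = 412 − 3.5(164/3) = 662/3.
Buyer burden = 164/3 − 481/9 = 11/9; seller burden = 481/9 − 158/3 = 7/9.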